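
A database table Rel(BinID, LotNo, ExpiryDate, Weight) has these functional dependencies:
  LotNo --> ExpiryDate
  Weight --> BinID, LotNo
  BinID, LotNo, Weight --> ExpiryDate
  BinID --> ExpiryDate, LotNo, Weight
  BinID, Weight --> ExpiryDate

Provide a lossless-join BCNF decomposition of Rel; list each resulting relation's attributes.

{BinID, LotNo, Weight}; {ExpiryDate, LotNo}

Candidate keys of the original relation: {BinID}, {Weight}.
In {BinID, ExpiryDate, LotNo, Weight}, {LotNo} is not a superkey ({LotNo}⁺ restricted to this set is {ExpiryDate, LotNo}), so split on LotNo --> ExpiryDate into {ExpiryDate, LotNo} and {BinID, LotNo, Weight}.
{ExpiryDate, LotNo}: every determinant is a superkey — BCNF.
{BinID, LotNo, Weight}: every determinant is a superkey — BCNF.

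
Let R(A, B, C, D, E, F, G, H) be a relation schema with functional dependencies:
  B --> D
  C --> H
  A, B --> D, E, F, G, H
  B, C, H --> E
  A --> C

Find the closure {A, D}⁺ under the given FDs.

Start with {A, D}.
A --> C applies; add {C} → now {A, C, D}.
C --> H applies; add {H} → now {A, C, D, H}.
No further FD applies.

{A, C, D, H}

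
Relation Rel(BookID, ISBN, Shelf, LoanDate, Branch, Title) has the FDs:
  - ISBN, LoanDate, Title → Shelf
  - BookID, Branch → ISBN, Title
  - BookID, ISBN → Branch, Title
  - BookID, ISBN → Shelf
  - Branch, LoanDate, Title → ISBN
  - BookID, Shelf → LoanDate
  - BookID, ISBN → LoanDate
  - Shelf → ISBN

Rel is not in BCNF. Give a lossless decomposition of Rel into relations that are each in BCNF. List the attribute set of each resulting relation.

Candidate keys of the original relation: {BookID, Branch}, {BookID, ISBN}, {BookID, Shelf}.
Within {BookID, Branch, ISBN, LoanDate, Shelf, Title}: {ISBN, LoanDate, Title}⁺ ∩ {BookID, Branch, ISBN, LoanDate, Shelf, Title} = {ISBN, LoanDate, Shelf, Title}, not the whole set, so ISBN, LoanDate, Title → Shelf violates BCNF; decompose into {ISBN, LoanDate, Shelf, Title} and {BookID, Branch, ISBN, LoanDate, Title}.
Within {ISBN, LoanDate, Shelf, Title}: {Shelf}⁺ ∩ {ISBN, LoanDate, Shelf, Title} = {ISBN, Shelf}, not the whole set, so Shelf → ISBN violates BCNF; decompose into {ISBN, Shelf} and {LoanDate, Shelf, Title}.
{ISBN, Shelf}: every determinant is a superkey — BCNF.
{LoanDate, Shelf, Title}: every determinant is a superkey — BCNF.
Within {BookID, Branch, ISBN, LoanDate, Title}: {Branch, LoanDate, Title}⁺ ∩ {BookID, Branch, ISBN, LoanDate, Title} = {Branch, ISBN, LoanDate, Title}, not the whole set, so Branch, LoanDate, Title → ISBN violates BCNF; decompose into {Branch, ISBN, LoanDate, Title} and {BookID, Branch, LoanDate, Title}.
{Branch, ISBN, LoanDate, Title}: every determinant is a superkey — BCNF.
{BookID, Branch, LoanDate, Title}: every determinant is a superkey — BCNF.

{BookID, Branch, LoanDate, Title}; {Branch, ISBN, LoanDate, Title}; {ISBN, Shelf}; {LoanDate, Shelf, Title}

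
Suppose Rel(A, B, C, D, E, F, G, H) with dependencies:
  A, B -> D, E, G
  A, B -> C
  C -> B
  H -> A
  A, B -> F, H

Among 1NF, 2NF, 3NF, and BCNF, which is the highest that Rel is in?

Candidate keys: {A, B}, {A, C}, {B, H}, {C, H}. Prime attributes: {A, B, C, H}.
C -> B breaks BCNF: {C}⁺ = {B, C}, so {C} is not a superkey.
Its right-hand attributes {B} are all prime, as are those of every other non-superkey FD — the relation is in 3NF.

3NF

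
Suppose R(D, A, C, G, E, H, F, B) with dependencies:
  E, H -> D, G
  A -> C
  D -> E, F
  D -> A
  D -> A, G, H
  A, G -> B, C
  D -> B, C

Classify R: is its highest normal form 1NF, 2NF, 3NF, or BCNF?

2NF

Candidate keys: {D}, {E, H}. Prime attributes: {D, E, H}.
A -> C breaks BCNF: {A}⁺ = {A, C}, so {A} is not a superkey.
A -> C has non-prime {C} on the right and a non-superkey on the left, so 3NF fails.
No non-prime attribute depends on a proper subset of any candidate key, so 2NF holds.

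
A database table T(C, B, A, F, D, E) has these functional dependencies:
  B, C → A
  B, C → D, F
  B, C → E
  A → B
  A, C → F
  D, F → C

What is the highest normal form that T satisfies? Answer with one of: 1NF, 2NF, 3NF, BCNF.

3NF

Candidate keys: {A, C}, {A, D, F}, {B, C}, {B, D, F}. Prime attributes: {A, B, C, D, F}.
A → B: {A}⁺ = {A, B}, which is not all of the attributes, so the left side is not a superkey — BCNF is violated.
Its right-hand attributes {B} are all prime, as are those of every other non-superkey FD — the relation is in 3NF.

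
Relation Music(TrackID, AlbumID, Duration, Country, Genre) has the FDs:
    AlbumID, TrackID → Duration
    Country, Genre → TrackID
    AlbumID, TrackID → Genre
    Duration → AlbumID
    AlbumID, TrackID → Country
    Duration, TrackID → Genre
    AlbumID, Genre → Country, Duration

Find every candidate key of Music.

{AlbumID, Genre}, {AlbumID, TrackID}, {Duration, Genre}, {Duration, TrackID}

{AlbumID, Genre}⁺ = {AlbumID, Country, Duration, Genre, TrackID}, which is every attribute, so {AlbumID, Genre} is a candidate key.
{AlbumID, TrackID}⁺ = {AlbumID, Country, Duration, Genre, TrackID}, which is every attribute, so {AlbumID, TrackID} is a candidate key.
{Duration, Genre}⁺ = {AlbumID, Country, Duration, Genre, TrackID}, which is every attribute, so {Duration, Genre} is a candidate key.
{Duration, TrackID}⁺ = {AlbumID, Country, Duration, Genre, TrackID}, which is every attribute, so {Duration, TrackID} is a candidate key.
Any other superkey properly contains one of these, so there are no further candidate keys.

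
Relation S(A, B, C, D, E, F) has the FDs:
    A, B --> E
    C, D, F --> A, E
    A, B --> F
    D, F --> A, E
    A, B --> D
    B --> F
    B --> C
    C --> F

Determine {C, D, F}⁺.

{A, C, D, E, F}

Start with {C, D, F}.
C, D, F --> A, E applies; add {A, E} → now {A, C, D, E, F}.
No further FD applies.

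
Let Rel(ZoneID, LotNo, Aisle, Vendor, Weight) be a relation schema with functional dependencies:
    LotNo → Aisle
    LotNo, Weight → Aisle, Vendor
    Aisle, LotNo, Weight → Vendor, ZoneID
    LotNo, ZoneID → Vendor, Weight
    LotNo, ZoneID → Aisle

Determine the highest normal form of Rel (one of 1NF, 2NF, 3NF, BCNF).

1NF

Candidate keys: {LotNo, Weight}, {LotNo, ZoneID}. Prime attributes: {LotNo, Weight, ZoneID}.
LotNo → Aisle: {LotNo}⁺ = {Aisle, LotNo}, which is not all of the attributes, so the left side is not a superkey — BCNF is violated.
LotNo → Aisle has non-prime {Aisle} on the right and a non-superkey on the left, so 3NF fails.
{LotNo} is a proper subset of the key {LotNo, Weight}, and {LotNo}⁺ contains the non-prime attribute {Aisle} — a partial dependency, so 2NF is violated.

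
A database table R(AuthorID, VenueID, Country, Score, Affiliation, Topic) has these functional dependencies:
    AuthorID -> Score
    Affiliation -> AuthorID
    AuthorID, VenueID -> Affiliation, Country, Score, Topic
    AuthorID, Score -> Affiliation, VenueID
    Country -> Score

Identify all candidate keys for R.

Closure of {Affiliation} is {Affiliation, AuthorID, Country, Score, Topic, VenueID}, the whole schema; {Affiliation} is a candidate key.
Closure of {AuthorID} is {Affiliation, AuthorID, Country, Score, Topic, VenueID}, the whole schema; {AuthorID} is a candidate key.
No proper subset of any of these is a key, and no other minimal superkey exists.

{Affiliation}, {AuthorID}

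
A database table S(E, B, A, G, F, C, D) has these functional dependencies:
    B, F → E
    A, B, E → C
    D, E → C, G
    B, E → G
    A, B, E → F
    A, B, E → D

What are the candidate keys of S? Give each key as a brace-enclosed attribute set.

No FD produces {A, B}, so they must be in every candidate key.
{A, B, E}⁺ = {A, B, C, D, E, F, G}, which is every attribute, so {A, B, E} is a candidate key.
{A, B, F}⁺ = {A, B, C, D, E, F, G}, which is every attribute, so {A, B, F} is a candidate key.
No proper subset of any of these is a key, and no other minimal superkey exists.

{A, B, E}, {A, B, F}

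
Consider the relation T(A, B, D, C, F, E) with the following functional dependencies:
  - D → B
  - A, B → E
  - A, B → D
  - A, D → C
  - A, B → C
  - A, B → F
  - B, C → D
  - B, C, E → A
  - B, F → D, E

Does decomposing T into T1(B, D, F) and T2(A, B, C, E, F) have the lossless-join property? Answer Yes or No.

Yes

Common attributes: {B, F}; their closure is {B, D, E, F}.
T1 is contained in that closure, so T1 ∩ T2 → T1 holds and the join is lossless.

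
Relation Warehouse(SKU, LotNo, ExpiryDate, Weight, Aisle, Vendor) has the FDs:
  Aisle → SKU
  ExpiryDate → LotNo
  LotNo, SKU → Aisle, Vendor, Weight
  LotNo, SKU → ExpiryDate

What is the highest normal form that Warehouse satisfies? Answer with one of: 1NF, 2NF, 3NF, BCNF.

3NF

Candidate keys: {Aisle, ExpiryDate}, {Aisle, LotNo}, {ExpiryDate, SKU}, {LotNo, SKU}. Prime attributes: {Aisle, ExpiryDate, LotNo, SKU}.
Aisle → SKU breaks BCNF: {Aisle}⁺ = {Aisle, SKU}, so {Aisle} is not a superkey.
Its right-hand attributes {SKU} are all prime, as are those of every other non-superkey FD — the relation is in 3NF.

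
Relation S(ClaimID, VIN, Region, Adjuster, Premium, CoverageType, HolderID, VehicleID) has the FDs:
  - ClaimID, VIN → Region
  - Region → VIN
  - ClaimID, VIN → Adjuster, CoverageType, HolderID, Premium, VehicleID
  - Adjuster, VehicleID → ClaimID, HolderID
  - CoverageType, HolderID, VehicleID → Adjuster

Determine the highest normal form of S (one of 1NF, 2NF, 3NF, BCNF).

3NF

Candidate keys: {Adjuster, Region, VehicleID}, {Adjuster, VIN, VehicleID}, {ClaimID, Region}, {ClaimID, VIN}, {CoverageType, HolderID, Region, VehicleID}, {CoverageType, HolderID, VIN, VehicleID}. Prime attributes: {Adjuster, ClaimID, CoverageType, HolderID, Region, VIN, VehicleID}.
Region → VIN breaks BCNF: {Region}⁺ = {Region, VIN}, so {Region} is not a superkey.
Since {VIN} ⊆ prime attributes and every other non-superkey FD also has a prime right side, the schema is in 3NF.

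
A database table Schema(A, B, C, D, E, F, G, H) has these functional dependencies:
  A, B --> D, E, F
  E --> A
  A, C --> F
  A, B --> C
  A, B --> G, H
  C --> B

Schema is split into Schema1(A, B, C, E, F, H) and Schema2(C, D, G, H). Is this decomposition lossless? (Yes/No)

Common attributes: {C, H}; their closure is {B, C, H}.
Schema1 ⊄ {B, C, H} and Schema2 ⊄ {B, C, H}, so the split is lossy.

No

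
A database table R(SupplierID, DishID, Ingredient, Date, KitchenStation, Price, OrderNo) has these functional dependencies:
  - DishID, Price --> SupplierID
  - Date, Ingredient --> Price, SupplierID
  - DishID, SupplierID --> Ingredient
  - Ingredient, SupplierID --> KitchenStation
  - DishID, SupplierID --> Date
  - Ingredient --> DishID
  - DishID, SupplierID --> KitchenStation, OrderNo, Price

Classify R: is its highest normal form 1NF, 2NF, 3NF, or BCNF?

Candidate keys: {Date, Ingredient}, {DishID, Price}, {DishID, SupplierID}, {Ingredient, Price}, {Ingredient, SupplierID}. Prime attributes: {Date, DishID, Ingredient, Price, SupplierID}.
For Ingredient --> DishID we have {Ingredient}⁺ = {DishID, Ingredient}; {Ingredient} is not a superkey, so BCNF fails.
Since {DishID} ⊆ prime attributes and every other non-superkey FD also has a prime right side, the schema is in 3NF.

3NF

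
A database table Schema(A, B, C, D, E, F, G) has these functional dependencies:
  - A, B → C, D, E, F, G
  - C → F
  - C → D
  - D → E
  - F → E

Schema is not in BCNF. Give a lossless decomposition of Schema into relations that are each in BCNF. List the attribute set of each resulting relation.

Candidate key of the original relation: {A, B}.
In {A, B, C, D, E, F, G}, {C} is not a superkey ({C}⁺ restricted to this set is {C, D, E, F}), so split on C → D, E, F into {C, D, E, F} and {A, B, C, G}.
In {C, D, E, F}, {D} is not a superkey ({D}⁺ restricted to this set is {D, E}), so split on D → E into {D, E} and {C, D, F}.
{D, E} has no BCNF violation.
{C, D, F} has no BCNF violation.
{A, B, C, G} has no BCNF violation.

{A, B, C, G}; {C, D, F}; {D, E}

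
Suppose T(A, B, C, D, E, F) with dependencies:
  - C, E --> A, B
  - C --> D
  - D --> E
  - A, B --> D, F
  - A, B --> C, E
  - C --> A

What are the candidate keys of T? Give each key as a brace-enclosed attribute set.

{A, B}, {C}

{C}⁺ = {A, B, C, D, E, F} — all of the relation — so {C} is a candidate key.
{A, B}⁺ = {A, B, C, D, E, F} — all of the relation — so {A, B} is a candidate key.
Any other superkey properly contains one of these, so there are no further candidate keys.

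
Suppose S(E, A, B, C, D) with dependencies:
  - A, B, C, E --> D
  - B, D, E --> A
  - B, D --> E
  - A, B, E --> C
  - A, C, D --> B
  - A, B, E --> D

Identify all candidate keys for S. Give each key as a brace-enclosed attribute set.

{A, B, E}, {A, C, D}, {B, D}

{B, D} is a candidate key since {B, D}⁺ = {A, B, C, D, E} covers every attribute.
{A, B, E} is a candidate key since {A, B, E}⁺ = {A, B, C, D, E} covers every attribute.
{A, C, D} is a candidate key since {A, C, D}⁺ = {A, B, C, D, E} covers every attribute.
These are minimal and exhaustive — every other superkey contains one of them.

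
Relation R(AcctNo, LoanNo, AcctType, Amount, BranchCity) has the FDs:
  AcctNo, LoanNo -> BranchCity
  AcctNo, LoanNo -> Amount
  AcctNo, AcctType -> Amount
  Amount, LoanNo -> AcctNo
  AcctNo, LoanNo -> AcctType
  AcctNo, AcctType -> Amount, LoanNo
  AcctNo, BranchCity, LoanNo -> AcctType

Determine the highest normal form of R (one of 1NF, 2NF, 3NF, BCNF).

BCNF

Candidate keys: {AcctNo, AcctType}, {AcctNo, LoanNo}, {Amount, LoanNo}. Prime attributes: {AcctNo, AcctType, Amount, LoanNo}.
Each dependency's left side is a superkey — BCNF holds.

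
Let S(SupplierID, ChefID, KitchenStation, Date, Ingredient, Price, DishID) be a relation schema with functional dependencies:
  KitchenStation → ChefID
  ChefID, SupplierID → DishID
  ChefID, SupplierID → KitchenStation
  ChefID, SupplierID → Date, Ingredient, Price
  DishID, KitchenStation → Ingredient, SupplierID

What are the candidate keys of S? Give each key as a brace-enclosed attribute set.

Closure of {ChefID, SupplierID} is {ChefID, Date, DishID, Ingredient, KitchenStation, Price, SupplierID}, the whole schema; {ChefID, SupplierID} is a candidate key.
Closure of {DishID, KitchenStation} is {ChefID, Date, DishID, Ingredient, KitchenStation, Price, SupplierID}, the whole schema; {DishID, KitchenStation} is a candidate key.
Closure of {KitchenStation, SupplierID} is {ChefID, Date, DishID, Ingredient, KitchenStation, Price, SupplierID}, the whole schema; {KitchenStation, SupplierID} is a candidate key.
No proper subset of any of these is a key, and no other minimal superkey exists.

{ChefID, SupplierID}, {DishID, KitchenStation}, {KitchenStation, SupplierID}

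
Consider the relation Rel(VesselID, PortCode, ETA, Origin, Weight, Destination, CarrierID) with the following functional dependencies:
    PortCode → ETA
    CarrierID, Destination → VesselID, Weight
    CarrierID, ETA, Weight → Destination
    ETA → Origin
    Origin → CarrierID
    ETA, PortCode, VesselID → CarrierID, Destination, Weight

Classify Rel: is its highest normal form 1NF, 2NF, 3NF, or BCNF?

1NF

Candidate keys: {Destination, PortCode}, {PortCode, VesselID}, {PortCode, Weight}. Prime attributes: {Destination, PortCode, VesselID, Weight}.
For PortCode → ETA we have {PortCode}⁺ = {CarrierID, ETA, Origin, PortCode}; {PortCode} is not a superkey, so BCNF fails.
PortCode → ETA determines the non-prime attribute {ETA} from a non-superkey — 3NF is violated.
{PortCode} is a proper subset of the key {Destination, PortCode}, and {PortCode}⁺ contains the non-prime attributes {CarrierID, ETA, Origin} — a partial dependency, so 2NF is violated.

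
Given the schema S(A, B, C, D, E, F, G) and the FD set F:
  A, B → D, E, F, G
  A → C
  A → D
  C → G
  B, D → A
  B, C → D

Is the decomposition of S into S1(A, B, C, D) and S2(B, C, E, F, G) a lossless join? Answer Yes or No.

Common attributes: {B, C}; their closure is {A, B, C, D, E, F, G}.
This includes all of S1, so the common attributes are a superkey of S1 — the join is lossless.

Yes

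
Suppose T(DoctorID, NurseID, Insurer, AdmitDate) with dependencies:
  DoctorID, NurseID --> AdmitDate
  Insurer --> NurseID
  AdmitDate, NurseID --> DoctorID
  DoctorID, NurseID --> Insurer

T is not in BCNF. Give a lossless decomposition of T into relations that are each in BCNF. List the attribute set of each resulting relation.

Candidate keys of the original relation: {AdmitDate, Insurer}, {AdmitDate, NurseID}, {DoctorID, Insurer}, {DoctorID, NurseID}.
Within {AdmitDate, DoctorID, Insurer, NurseID}: {Insurer}⁺ ∩ {AdmitDate, DoctorID, Insurer, NurseID} = {Insurer, NurseID}, not the whole set, so Insurer --> NurseID violates BCNF; decompose into {Insurer, NurseID} and {AdmitDate, DoctorID, Insurer}.
{Insurer, NurseID} is in BCNF.
{AdmitDate, DoctorID, Insurer} is in BCNF.

{AdmitDate, DoctorID, Insurer}; {Insurer, NurseID}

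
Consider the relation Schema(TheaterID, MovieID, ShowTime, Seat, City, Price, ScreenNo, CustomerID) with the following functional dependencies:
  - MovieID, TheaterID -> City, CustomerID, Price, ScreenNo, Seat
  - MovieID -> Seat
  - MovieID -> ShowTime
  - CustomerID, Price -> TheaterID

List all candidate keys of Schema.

{CustomerID, MovieID, Price}, {MovieID, TheaterID}

No FD produces {MovieID}, so it must be in every candidate key.
{MovieID, TheaterID} is a candidate key since {MovieID, TheaterID}⁺ = {City, CustomerID, MovieID, Price, ScreenNo, Seat, ShowTime, TheaterID} covers every attribute.
{CustomerID, MovieID, Price} is a candidate key since {CustomerID, MovieID, Price}⁺ = {City, CustomerID, MovieID, Price, ScreenNo, Seat, ShowTime, TheaterID} covers every attribute.
These are minimal and exhaustive — every other superkey contains one of them.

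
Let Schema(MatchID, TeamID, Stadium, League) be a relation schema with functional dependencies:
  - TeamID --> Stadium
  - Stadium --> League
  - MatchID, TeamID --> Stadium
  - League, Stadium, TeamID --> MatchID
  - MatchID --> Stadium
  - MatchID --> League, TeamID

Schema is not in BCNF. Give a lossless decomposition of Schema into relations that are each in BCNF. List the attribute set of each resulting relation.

Candidate keys of the original relation: {MatchID}, {TeamID}.
In {League, MatchID, Stadium, TeamID}, {Stadium} is not a superkey ({Stadium}⁺ restricted to this set is {League, Stadium}), so split on Stadium --> League into {League, Stadium} and {MatchID, Stadium, TeamID}.
{League, Stadium}: every determinant is a superkey — BCNF.
{MatchID, Stadium, TeamID}: every determinant is a superkey — BCNF.

{League, Stadium}; {MatchID, Stadium, TeamID}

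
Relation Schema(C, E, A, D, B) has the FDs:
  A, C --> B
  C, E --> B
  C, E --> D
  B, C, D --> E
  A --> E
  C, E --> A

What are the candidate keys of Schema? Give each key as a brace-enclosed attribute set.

Attributes never on any right-hand side: {C} — every candidate key must contain it.
{A, C}⁺ = {A, B, C, D, E} — all of the relation — so {A, C} is a candidate key.
{C, E}⁺ = {A, B, C, D, E} — all of the relation — so {C, E} is a candidate key.
{B, C, D}⁺ = {A, B, C, D, E} — all of the relation — so {B, C, D} is a candidate key.
Any other superkey properly contains one of these, so there are no further candidate keys.

{A, C}, {B, C, D}, {C, E}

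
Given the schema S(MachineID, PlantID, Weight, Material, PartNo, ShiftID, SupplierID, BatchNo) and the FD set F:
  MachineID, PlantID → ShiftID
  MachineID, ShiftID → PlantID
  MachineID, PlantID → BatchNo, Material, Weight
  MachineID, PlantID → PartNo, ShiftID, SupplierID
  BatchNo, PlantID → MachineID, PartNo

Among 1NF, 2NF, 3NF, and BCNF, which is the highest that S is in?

Candidate keys: {BatchNo, PlantID}, {MachineID, PlantID}, {MachineID, ShiftID}. Prime attributes: {BatchNo, MachineID, PlantID, ShiftID}.
Each dependency's left side is a superkey — BCNF holds.

BCNF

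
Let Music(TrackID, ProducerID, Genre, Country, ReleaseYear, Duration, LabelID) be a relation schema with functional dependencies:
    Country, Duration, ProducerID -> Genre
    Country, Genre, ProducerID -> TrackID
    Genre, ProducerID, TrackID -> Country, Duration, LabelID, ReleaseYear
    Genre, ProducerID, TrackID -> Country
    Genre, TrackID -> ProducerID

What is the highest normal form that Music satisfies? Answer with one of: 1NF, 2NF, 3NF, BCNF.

Candidate keys: {Country, Duration, ProducerID}, {Country, Genre, ProducerID}, {Genre, TrackID}. Prime attributes: {Country, Duration, Genre, ProducerID, TrackID}.
Each dependency's left side is a superkey — BCNF holds.

BCNF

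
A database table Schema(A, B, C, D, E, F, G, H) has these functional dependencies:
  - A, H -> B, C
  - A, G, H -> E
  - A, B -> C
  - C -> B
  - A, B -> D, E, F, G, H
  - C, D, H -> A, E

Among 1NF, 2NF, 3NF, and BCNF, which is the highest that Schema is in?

Candidate keys: {A, B}, {A, C}, {A, H}, {C, D, H}. Prime attributes: {A, B, C, D, H}.
C -> B breaks BCNF: {C}⁺ = {B, C}, so {C} is not a superkey.
But every attribute on its right side ({B}) is prime, and the same holds for every other non-superkey FD, so 3NF still holds.

3NF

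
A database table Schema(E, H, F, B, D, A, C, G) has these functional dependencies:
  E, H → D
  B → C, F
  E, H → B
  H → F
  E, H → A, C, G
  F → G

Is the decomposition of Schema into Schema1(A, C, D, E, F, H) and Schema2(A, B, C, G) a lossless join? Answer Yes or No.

No

Common attributes: {A, C}; their closure is {A, C}.
Neither Schema1 nor Schema2 is contained in that closure, so the decomposition is lossy.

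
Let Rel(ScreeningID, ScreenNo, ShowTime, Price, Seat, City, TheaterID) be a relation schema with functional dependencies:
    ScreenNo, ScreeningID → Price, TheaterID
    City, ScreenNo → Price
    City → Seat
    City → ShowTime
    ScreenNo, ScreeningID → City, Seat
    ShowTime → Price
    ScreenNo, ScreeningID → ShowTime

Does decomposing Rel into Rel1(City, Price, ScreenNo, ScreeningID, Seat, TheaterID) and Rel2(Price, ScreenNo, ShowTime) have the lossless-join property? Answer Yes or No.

Common attributes: {Price, ScreenNo}; their closure is {Price, ScreenNo}.
Neither Rel1 nor Rel2 is contained in that closure, so the decomposition is lossy.

No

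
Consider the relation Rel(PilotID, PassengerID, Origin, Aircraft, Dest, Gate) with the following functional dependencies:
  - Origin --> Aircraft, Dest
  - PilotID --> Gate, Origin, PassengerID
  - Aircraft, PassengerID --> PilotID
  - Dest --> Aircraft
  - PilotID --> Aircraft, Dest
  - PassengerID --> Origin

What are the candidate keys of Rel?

{PassengerID}, {PilotID}

{PassengerID} is a candidate key since {PassengerID}⁺ = {Aircraft, Dest, Gate, Origin, PassengerID, PilotID} covers every attribute.
{PilotID} is a candidate key since {PilotID}⁺ = {Aircraft, Dest, Gate, Origin, PassengerID, PilotID} covers every attribute.
These are minimal and exhaustive — every other superkey contains one of them.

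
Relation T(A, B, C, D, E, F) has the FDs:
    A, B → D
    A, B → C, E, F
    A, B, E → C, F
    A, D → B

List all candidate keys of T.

{A, B}, {A, D}

Attributes never on any right-hand side: {A} — every candidate key must contain it.
Closure of {A, B} is {A, B, C, D, E, F}, the whole schema; {A, B} is a candidate key.
Closure of {A, D} is {A, B, C, D, E, F}, the whole schema; {A, D} is a candidate key.
These are minimal and exhaustive — every other superkey contains one of them.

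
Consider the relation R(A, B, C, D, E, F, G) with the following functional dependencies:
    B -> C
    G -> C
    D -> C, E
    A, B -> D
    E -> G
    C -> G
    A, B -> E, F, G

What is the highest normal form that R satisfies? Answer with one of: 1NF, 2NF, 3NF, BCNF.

Candidate key: {A, B}. Prime attributes: {A, B}.
For B -> C we have {B}⁺ = {B, C, G}; {B} is not a superkey, so BCNF fails.
Because {C} is non-prime and the left side of B -> C is not a superkey, the relation is not in 3NF.
The proper key subset {B} of {A, B} determines non-prime {C, G}, so the relation is not even in 2NF.

1NF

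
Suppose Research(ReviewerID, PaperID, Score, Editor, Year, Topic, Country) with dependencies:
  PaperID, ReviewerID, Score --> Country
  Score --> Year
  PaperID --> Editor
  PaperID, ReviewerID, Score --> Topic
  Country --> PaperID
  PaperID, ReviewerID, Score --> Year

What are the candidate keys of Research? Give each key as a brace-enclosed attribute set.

No FD produces {ReviewerID, Score}, so they must be in every candidate key.
{Country, ReviewerID, Score}⁺ = {Country, Editor, PaperID, ReviewerID, Score, Topic, Year} — all of the relation — so {Country, ReviewerID, Score} is a candidate key.
{PaperID, ReviewerID, Score}⁺ = {Country, Editor, PaperID, ReviewerID, Score, Topic, Year} — all of the relation — so {PaperID, ReviewerID, Score} is a candidate key.
No proper subset of any of these is a key, and no other minimal superkey exists.

{Country, ReviewerID, Score}, {PaperID, ReviewerID, Score}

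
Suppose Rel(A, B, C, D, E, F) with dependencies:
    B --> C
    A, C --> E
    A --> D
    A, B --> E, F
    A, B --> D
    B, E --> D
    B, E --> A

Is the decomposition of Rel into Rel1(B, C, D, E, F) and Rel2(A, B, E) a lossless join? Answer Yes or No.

Common attributes: {B, E}; their closure is {A, B, C, D, E, F}.
Rel1 is contained in that closure, so Rel1 ∩ Rel2 --> Rel1 holds and the join is lossless.

Yes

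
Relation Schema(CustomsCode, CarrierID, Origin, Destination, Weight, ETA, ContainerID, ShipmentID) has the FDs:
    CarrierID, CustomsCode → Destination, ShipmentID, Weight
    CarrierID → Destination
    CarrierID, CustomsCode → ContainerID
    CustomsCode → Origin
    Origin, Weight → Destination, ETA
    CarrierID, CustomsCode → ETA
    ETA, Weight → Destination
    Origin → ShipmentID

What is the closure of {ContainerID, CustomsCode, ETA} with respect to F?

{ContainerID, CustomsCode, ETA, Origin, ShipmentID}

Start with {ContainerID, CustomsCode, ETA}.
CustomsCode → Origin applies; add {Origin} → now {ContainerID, CustomsCode, ETA, Origin}.
Origin → ShipmentID applies; add {ShipmentID} → now {ContainerID, CustomsCode, ETA, Origin, ShipmentID}.
No further FD applies.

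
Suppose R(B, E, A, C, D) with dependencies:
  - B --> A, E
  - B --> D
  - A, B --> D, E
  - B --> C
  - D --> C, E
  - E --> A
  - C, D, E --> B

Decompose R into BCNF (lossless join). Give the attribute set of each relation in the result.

Candidate keys of the original relation: {B}, {D}.
In {A, B, C, D, E}, {E} is not a superkey ({E}⁺ restricted to this set is {A, E}), so split on E --> A into {A, E} and {B, C, D, E}.
{A, E} is in BCNF.
{B, C, D, E} is in BCNF.

{A, E}; {B, C, D, E}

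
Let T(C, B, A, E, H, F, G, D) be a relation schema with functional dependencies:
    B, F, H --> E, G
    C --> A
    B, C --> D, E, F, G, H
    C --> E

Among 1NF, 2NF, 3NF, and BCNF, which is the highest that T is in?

1NF

Candidate key: {B, C}. Prime attributes: {B, C}.
For B, F, H --> E, G we have {B, F, H}⁺ = {B, E, F, G, H}; {B, F, H} is not a superkey, so BCNF fails.
Because {E, G} are non-prime and the left side of B, F, H --> E, G is not a superkey, the relation is not in 3NF.
The proper key subset {C} of {B, C} determines non-prime {A, E}, so the relation is not even in 2NF.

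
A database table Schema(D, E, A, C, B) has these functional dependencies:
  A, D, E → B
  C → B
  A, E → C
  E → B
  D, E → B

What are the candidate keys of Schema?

{A, D, E}

Attributes never on any right-hand side: {A, D, E} — every candidate key must contain all of them.
{A, D, E}⁺ = {A, B, C, D, E} — all of the relation — so {A, D, E} is a candidate key.
No other minimal set has full closure, so this is the only candidate key.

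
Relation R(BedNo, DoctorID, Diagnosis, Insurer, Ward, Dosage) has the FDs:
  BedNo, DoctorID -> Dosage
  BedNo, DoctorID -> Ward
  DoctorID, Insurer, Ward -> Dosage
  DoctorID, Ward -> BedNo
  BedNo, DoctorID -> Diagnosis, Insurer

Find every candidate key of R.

{BedNo, DoctorID}, {DoctorID, Ward}

No FD produces {DoctorID}, so it must be in every candidate key.
{BedNo, DoctorID}⁺ = {BedNo, Diagnosis, DoctorID, Dosage, Insurer, Ward} — all of the relation — so {BedNo, DoctorID} is a candidate key.
{DoctorID, Ward}⁺ = {BedNo, Diagnosis, DoctorID, Dosage, Insurer, Ward} — all of the relation — so {DoctorID, Ward} is a candidate key.
No proper subset of any of these is a key, and no other minimal superkey exists.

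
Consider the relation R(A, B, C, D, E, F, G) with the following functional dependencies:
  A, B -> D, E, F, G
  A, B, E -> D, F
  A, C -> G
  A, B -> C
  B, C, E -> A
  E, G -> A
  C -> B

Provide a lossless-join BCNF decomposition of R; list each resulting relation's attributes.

{A, E, G}; {B, C}; {C, D, E, F, G}

Candidate keys of the original relation: {A, B}, {A, C}, {B, E, G}, {C, E}.
{A, B, C, D, E, F, G}: {E, G} determines {A, E, G} here but is not a superkey — split on E, G -> A, giving {A, E, G} and {B, C, D, E, F, G}.
{A, E, G} has no BCNF violation.
{B, C, D, E, F, G}: {C} determines {B, C} here but is not a superkey — split on C -> B, giving {B, C} and {C, D, E, F, G}.
{B, C} has no BCNF violation.
{C, D, E, F, G} has no BCNF violation.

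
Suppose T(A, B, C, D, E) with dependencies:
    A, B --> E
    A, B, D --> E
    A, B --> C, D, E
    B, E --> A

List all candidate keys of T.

No FD produces {B}, so it must be in every candidate key.
{A, B}⁺ = {A, B, C, D, E} — all of the relation — so {A, B} is a candidate key.
{B, E}⁺ = {A, B, C, D, E} — all of the relation — so {B, E} is a candidate key.
Any other superkey properly contains one of these, so there are no further candidate keys.

{A, B}, {B, E}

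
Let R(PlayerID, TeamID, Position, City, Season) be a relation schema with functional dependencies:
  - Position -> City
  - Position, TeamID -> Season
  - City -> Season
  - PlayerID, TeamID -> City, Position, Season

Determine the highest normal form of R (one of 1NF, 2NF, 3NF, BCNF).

2NF

Candidate key: {PlayerID, TeamID}. Prime attributes: {PlayerID, TeamID}.
Position -> City: {Position}⁺ = {City, Position, Season}, which is not all of the attributes, so the left side is not a superkey — BCNF is violated.
Because {City} is non-prime and the left side of Position -> City is not a superkey, the relation is not in 3NF.
No proper subset of a key has a non-prime attribute in its closure, so there is no partial dependency; 2NF holds.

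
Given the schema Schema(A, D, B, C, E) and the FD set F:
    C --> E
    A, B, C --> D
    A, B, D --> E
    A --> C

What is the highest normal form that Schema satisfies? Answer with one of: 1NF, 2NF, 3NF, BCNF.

Candidate key: {A, B}. Prime attributes: {A, B}.
C --> E: {C}⁺ = {C, E}, which is not all of the attributes, so the left side is not a superkey — BCNF is violated.
Because {E} is non-prime and the left side of C --> E is not a superkey, the relation is not in 3NF.
The proper key subset {A} of {A, B} determines non-prime {C, E}, so the relation is not even in 2NF.

1NF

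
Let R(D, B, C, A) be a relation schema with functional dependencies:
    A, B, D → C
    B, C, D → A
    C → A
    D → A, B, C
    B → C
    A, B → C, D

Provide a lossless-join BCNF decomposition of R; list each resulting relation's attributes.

{A, C}; {B, C, D}

Candidate keys of the original relation: {B}, {D}.
Within {A, B, C, D}: {C}⁺ ∩ {A, B, C, D} = {A, C}, not the whole set, so C → A violates BCNF; decompose into {A, C} and {B, C, D}.
{A, C} is in BCNF.
{B, C, D} is in BCNF.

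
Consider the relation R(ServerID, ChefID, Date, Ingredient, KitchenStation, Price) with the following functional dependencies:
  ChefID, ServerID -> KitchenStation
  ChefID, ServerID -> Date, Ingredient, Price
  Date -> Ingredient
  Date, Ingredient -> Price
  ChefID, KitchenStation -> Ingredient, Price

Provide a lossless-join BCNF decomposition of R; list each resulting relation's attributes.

{ChefID, Date, KitchenStation, ServerID}; {Date, Ingredient, Price}

Candidate key of the original relation: {ChefID, ServerID}.
{ChefID, Date, Ingredient, KitchenStation, Price, ServerID}: {Date} determines {Date, Ingredient, Price} here but is not a superkey — split on Date -> Ingredient, Price, giving {Date, Ingredient, Price} and {ChefID, Date, KitchenStation, ServerID}.
{Date, Ingredient, Price}: every determinant is a superkey — BCNF.
{ChefID, Date, KitchenStation, ServerID}: every determinant is a superkey — BCNF.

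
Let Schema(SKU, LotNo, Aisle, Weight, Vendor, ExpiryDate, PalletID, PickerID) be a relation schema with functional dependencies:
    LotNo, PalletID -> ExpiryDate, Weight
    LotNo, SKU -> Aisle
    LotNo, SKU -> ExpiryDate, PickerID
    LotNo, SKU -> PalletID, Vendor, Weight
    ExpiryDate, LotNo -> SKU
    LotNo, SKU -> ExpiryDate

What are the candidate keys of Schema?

{ExpiryDate, LotNo}, {LotNo, PalletID}, {LotNo, SKU}

No FD produces {LotNo}, so it must be in every candidate key.
{ExpiryDate, LotNo} is a candidate key since {ExpiryDate, LotNo}⁺ = {Aisle, ExpiryDate, LotNo, PalletID, PickerID, SKU, Vendor, Weight} covers every attribute.
{LotNo, PalletID} is a candidate key since {LotNo, PalletID}⁺ = {Aisle, ExpiryDate, LotNo, PalletID, PickerID, SKU, Vendor, Weight} covers every attribute.
{LotNo, SKU} is a candidate key since {LotNo, SKU}⁺ = {Aisle, ExpiryDate, LotNo, PalletID, PickerID, SKU, Vendor, Weight} covers every attribute.
No proper subset of any of these is a key, and no other minimal superkey exists.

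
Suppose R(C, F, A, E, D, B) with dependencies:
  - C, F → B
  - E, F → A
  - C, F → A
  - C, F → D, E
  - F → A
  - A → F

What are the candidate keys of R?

{A, C}, {C, F}

No FD produces {C}, so it must be in every candidate key.
Closure of {A, C} is {A, B, C, D, E, F}, the whole schema; {A, C} is a candidate key.
Closure of {C, F} is {A, B, C, D, E, F}, the whole schema; {C, F} is a candidate key.
These are minimal and exhaustive — every other superkey contains one of them.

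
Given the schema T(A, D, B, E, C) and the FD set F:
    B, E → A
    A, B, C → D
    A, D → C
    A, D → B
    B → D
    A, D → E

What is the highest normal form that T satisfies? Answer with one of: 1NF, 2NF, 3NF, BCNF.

3NF

Candidate keys: {A, B}, {A, D}, {B, E}. Prime attributes: {A, B, D, E}.
B → D: {B}⁺ = {B, D}, which is not all of the attributes, so the left side is not a superkey — BCNF is violated.
But every attribute on its right side ({D}) is prime, and the same holds for every other non-superkey FD, so 3NF still holds.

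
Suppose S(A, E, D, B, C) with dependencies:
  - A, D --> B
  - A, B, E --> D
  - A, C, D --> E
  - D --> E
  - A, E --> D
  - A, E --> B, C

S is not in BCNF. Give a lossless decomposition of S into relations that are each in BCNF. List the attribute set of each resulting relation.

Candidate keys of the original relation: {A, D}, {A, E}.
In {A, B, C, D, E}, {D} is not a superkey ({D}⁺ restricted to this set is {D, E}), so split on D --> E into {D, E} and {A, B, C, D}.
{D, E} is in BCNF.
{A, B, C, D} is in BCNF.

{A, B, C, D}; {D, E}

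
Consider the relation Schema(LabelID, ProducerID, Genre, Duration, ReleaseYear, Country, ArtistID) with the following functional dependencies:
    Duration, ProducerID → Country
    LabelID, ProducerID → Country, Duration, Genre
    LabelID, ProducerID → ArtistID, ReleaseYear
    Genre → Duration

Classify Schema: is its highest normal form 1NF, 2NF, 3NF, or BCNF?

Candidate key: {LabelID, ProducerID}. Prime attributes: {LabelID, ProducerID}.
For Duration, ProducerID → Country we have {Duration, ProducerID}⁺ = {Country, Duration, ProducerID}; {Duration, ProducerID} is not a superkey, so BCNF fails.
Duration, ProducerID → Country has non-prime {Country} on the right and a non-superkey on the left, so 3NF fails.
No proper subset of a key has a non-prime attribute in its closure, so there is no partial dependency; 2NF holds.

2NF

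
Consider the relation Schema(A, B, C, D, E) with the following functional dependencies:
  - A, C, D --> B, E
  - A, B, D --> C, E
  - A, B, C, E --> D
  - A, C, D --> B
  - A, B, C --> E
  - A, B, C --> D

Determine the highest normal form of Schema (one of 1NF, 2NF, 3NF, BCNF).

BCNF

Candidate keys: {A, B, C}, {A, B, D}, {A, C, D}. Prime attributes: {A, B, C, D}.
Each dependency's left side is a superkey — BCNF holds.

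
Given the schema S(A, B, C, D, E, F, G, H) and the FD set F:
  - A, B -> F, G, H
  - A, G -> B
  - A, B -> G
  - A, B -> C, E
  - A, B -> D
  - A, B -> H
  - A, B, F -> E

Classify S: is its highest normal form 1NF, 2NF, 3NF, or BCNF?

Candidate keys: {A, B}, {A, G}. Prime attributes: {A, B, G}.
The left-hand side of every FD is a superkey, so BCNF is satisfied.

BCNF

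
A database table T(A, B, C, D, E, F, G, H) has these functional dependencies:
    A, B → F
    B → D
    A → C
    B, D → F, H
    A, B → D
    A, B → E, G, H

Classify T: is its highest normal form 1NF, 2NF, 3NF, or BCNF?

Candidate key: {A, B}. Prime attributes: {A, B}.
B → D breaks BCNF: {B}⁺ = {B, D, F, H}, so {B} is not a superkey.
B → D has non-prime {D} on the right and a non-superkey on the left, so 3NF fails.
Since {A} ⊂ {A, B} and {A}⁺ ⊇ {C} with {C} non-prime, there is a partial dependency; 2NF fails.

1NF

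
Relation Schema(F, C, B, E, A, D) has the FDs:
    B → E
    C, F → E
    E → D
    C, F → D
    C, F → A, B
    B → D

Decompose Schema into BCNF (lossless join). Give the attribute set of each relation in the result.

Candidate key of the original relation: {C, F}.
In {A, B, C, D, E, F}, {B} is not a superkey ({B}⁺ restricted to this set is {B, D, E}), so split on B → D, E into {B, D, E} and {A, B, C, F}.
In {B, D, E}, {E} is not a superkey ({E}⁺ restricted to this set is {D, E}), so split on E → D into {D, E} and {B, E}.
{D, E}: every determinant is a superkey — BCNF.
{B, E}: every determinant is a superkey — BCNF.
{A, B, C, F}: every determinant is a superkey — BCNF.

{A, B, C, F}; {B, E}; {D, E}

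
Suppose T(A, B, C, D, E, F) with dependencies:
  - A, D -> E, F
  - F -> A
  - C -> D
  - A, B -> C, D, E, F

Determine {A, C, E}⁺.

Start with {A, C, E}.
C -> D applies; add {D} → now {A, C, D, E}.
A, D -> E, F applies; add {F} → now {A, C, D, E, F}.
No further FD applies.

{A, C, D, E, F}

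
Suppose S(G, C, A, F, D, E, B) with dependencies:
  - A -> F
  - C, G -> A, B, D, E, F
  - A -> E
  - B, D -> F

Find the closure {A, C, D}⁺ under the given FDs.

{A, C, D, E, F}

Start with {A, C, D}.
A -> F applies; add {F} → now {A, C, D, F}.
A -> E applies; add {E} → now {A, C, D, E, F}.
No further FD applies.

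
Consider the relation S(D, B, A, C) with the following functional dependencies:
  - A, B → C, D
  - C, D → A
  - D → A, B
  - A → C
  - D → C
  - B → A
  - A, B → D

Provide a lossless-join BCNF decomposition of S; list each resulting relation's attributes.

{A, B, D}; {A, C}

Candidate keys of the original relation: {B}, {D}.
{A, B, C, D}: {A} determines {A, C} here but is not a superkey — split on A → C, giving {A, C} and {A, B, D}.
{A, C}: every determinant is a superkey — BCNF.
{A, B, D}: every determinant is a superkey — BCNF.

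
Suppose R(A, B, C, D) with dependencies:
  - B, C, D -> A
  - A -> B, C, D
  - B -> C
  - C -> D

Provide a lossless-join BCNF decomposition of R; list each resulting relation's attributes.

Candidate keys of the original relation: {A}, {B}.
In {A, B, C, D}, {C} is not a superkey ({C}⁺ restricted to this set is {C, D}), so split on C -> D into {C, D} and {A, B, C}.
{C, D} is in BCNF.
{A, B, C} is in BCNF.

{A, B, C}; {C, D}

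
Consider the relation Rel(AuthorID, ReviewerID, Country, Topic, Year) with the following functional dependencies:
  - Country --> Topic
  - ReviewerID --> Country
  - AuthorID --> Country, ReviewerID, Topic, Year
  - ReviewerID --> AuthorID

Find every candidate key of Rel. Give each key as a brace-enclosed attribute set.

{AuthorID} is a candidate key since {AuthorID}⁺ = {AuthorID, Country, ReviewerID, Topic, Year} covers every attribute.
{ReviewerID} is a candidate key since {ReviewerID}⁺ = {AuthorID, Country, ReviewerID, Topic, Year} covers every attribute.
These are minimal and exhaustive — every other superkey contains one of them.

{AuthorID}, {ReviewerID}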